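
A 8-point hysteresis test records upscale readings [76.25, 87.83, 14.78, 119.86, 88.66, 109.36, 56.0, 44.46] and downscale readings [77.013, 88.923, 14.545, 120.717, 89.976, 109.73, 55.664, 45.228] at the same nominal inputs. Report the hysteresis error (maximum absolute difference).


|76.25 - 77.013| = 0.7630
|87.83 - 88.923| = 1.0930
|14.78 - 14.545| = 0.2350
|119.86 - 120.717| = 0.8570
|88.66 - 89.976| = 1.3160
|109.36 - 109.73| = 0.3700
|56.0 - 55.664| = 0.3360
|44.46 - 45.228| = 0.7680
hysteresis = max(diffs) = 1.3160

1.3160


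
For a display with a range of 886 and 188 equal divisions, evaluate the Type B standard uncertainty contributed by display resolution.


resolution = range / divisions
resolution = 886 / 188 = 4.712766
u_res = resolution / (2*sqrt(3))
u_res = 4.712766 / 3.4641016
u_res = 1.3605

1.3605


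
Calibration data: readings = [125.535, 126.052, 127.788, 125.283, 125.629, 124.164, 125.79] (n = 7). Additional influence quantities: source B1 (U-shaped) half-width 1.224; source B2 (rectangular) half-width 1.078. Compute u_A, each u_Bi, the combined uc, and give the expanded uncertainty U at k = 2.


mean = (125.535 + 126.052 + 127.788 + 125.283 + 125.629 + 124.164 + 125.79) / 7 = 125.7487143
s = sqrt(sum((x - mean)^2)/(n-1)) = 1.0832503
u_A = s / sqrt(n) = 1.0832503 / sqrt(7) = 0.40943013
u_B1 = 1.224 / sqrt(2) = 0.8654987
u_B2 = 1.078 / sqrt(3) = 0.62238359
uc = sqrt(0.40943013^2 + 0.8654987^2 + 0.62238359^2) = 1.1419643
U = k * uc = 2 * 1.1419643
U = 2.2839

2.2839


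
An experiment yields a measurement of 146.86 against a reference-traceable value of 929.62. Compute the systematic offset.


Systematic error = measured - true
= 146.86 - 929.62
= -782.7600

-782.7600


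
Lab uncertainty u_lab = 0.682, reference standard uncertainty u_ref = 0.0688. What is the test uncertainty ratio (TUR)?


TUR = u_lab / u_ref
= 0.682 / 0.0688
= 9.9128

9.9128


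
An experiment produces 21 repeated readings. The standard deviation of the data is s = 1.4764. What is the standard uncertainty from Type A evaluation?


u_A = s / sqrt(n)
u_A = 1.4764 / sqrt(21)
u_A = 1.4764 / 4.5825757
u_A = 0.3222

0.3222


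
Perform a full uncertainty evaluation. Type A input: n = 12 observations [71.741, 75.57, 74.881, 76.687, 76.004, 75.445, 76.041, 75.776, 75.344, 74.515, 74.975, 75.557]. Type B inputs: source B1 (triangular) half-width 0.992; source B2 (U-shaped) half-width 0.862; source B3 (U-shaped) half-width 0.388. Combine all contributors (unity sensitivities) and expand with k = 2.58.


mean = (71.741 + 75.57 + 74.881 + 76.687 + 76.004 + 75.445 + 76.041 + 75.776 + 75.344 + 74.515 + 74.975 + 75.557) / 12 = 75.21133333
s = sqrt(sum((x - mean)^2)/(n-1)) = 1.2368032
u_A = s / sqrt(n) = 1.2368032 / sqrt(12) = 0.35703433
u_B1 = 0.992 / sqrt(6) = 0.4049823
u_B2 = 0.862 / sqrt(2) = 0.60952605
u_B3 = 0.388 / sqrt(2) = 0.27435743
uc = sqrt(0.35703433^2 + 0.4049823^2 + 0.60952605^2 + 0.27435743^2) = 0.85923116
U = k * uc = 2.58 * 0.85923116
U = 2.2168

2.2168


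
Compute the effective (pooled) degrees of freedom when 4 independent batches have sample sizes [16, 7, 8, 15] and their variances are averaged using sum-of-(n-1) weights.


nu = sum_i (n_i - 1)
nu = ((16 - 1) + (7 - 1) + (8 - 1) + (15 - 1))
nu = 15 + 6 + 7 + 14
nu = 42

42


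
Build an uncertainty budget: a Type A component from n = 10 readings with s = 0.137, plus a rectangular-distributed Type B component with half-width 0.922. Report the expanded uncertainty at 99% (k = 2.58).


u_A = s / sqrt(n) = 0.137 / sqrt(10) = 0.043323204
u_B = half_width / sqrt(3) = 0.922 / sqrt(3) = 0.53231695
uc = sqrt(u_A^2 + u_B^2) = sqrt(0.043323204^2 + 0.53231695^2) = 0.53407699
U = k * uc = 2.58 * 0.53407699
U = 1.3779

1.3779


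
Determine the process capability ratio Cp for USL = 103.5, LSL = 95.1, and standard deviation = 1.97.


Cp = (USL - LSL) / (6 * sigma)
= (103.5 - 95.1) / (6 * 1.97)
= 8.4000 / 11.8200
= 0.7107

0.7107


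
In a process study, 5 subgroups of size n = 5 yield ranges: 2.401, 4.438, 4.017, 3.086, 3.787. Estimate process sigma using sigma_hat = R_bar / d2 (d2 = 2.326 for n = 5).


R_bar = (2.401 + 4.438 + 4.017 + 3.086 + 3.787) / 5
R_bar = 17.729 / 5 = 3.5458
sigma_hat = R_bar / d2 = 3.5458 / 2.326 = 1.5244

1.5244


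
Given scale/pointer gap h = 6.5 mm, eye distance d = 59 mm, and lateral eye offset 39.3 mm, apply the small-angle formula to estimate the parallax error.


error = h * offset / d
= 6.5 * 39.3 / 59
= 4.3297

4.3297


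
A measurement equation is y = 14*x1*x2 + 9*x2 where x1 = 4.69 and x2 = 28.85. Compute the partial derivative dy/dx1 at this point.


y = 14*x1*x2 + 9*x2
dy/dx1 = 14*x2
Evaluate at x2 = 28.85: c1 = 14 * 28.85
c1 = 403.9000

403.9000


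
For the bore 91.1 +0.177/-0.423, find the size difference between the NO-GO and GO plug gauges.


GO = nominal - lower_tol (smallest hole = maximum material condition)
GO = 91.1 - 0.423 = 90.677
NO-GO = nominal + upper_tol (largest hole = least material condition)
NO-GO = 91.1 + 0.177 = 91.277
spread = NO-GO - GO = 91.277 - 90.677 = 0.6000

0.6000


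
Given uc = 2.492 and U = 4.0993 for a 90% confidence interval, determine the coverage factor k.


k = U / uc
k = 4.0993 / 2.492
k = 1.645

1.645


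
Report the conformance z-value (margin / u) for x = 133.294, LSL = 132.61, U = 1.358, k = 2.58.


u = U / k = 1.358 / 2.58 = 0.52635659
margin = |LSL - x| = |132.61 - 133.294| = 0.684
z = margin / u = 0.684 / 0.52635659
z = 1.2995

1.2995


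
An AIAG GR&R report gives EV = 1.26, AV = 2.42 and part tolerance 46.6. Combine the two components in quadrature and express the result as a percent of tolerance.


GRR = sqrt(EV^2 + AV^2) = sqrt(1.26^2 + 2.42^2) = 2.7283695
%GRR = GRR / tol * 100 = 2.7283695 / 46.6 * 100
%GRR = 5.8549

5.8549


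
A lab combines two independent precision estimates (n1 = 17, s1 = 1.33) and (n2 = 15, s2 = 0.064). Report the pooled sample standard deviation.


s_p = sqrt(((n1-1)*s1^2 + (n2-1)*s2^2) / (n1+n2-2))
numerator = (17-1)*1.33^2 + (15-1)*0.064^2 = 28.3024 + 0.057344 = 28.359744
denominator = 17 + 15 - 2 = 30
s_p^2 = 28.359744 / 30 = 0.9453248
s_p = sqrt(0.9453248) = 0.9723

0.9723


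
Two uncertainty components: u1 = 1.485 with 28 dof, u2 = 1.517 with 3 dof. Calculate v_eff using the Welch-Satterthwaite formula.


uc = sqrt(u1^2 + u2^2) = sqrt(1.485^2 + 1.517^2) = 2.1228552
v_eff = uc^4 / (u1^4/v1 + u2^4/v2)
= 2.1228552^4 / (1.485^4/28 + 1.517^4/3)
= 20.30867 / 1.9389895
v_eff = 10.4738

10.4738


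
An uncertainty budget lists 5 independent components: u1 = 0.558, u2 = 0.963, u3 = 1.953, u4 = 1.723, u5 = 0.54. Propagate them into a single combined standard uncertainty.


uc = sqrt(0.558^2 + 0.963^2 + 1.953^2 + 1.723^2 + 0.54^2)
uc = sqrt(8.313271)
uc = 2.8833

2.8833


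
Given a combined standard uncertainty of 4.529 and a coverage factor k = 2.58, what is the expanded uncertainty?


U = k * uc
U = 2.58 * 4.529
U = 11.6848

11.6848


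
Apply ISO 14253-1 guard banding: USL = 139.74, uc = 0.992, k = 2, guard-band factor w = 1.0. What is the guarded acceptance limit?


U = k * uc = 2 * 0.992 = 1.984
guard band g = w * U = 1.0 * 1.984 = 1.984
AL = USL - g = 139.74 - 1.984
AL = 137.7560

137.7560


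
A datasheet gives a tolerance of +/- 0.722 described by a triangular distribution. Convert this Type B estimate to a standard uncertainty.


u_B = half_width / sqrt(6)
u_B = 0.722 / 2.4494897
u_B = 0.2948

0.2948


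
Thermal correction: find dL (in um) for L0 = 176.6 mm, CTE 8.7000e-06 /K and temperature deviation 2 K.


dL = L * alpha * dT
= 176.6 * 8.7000e-06 * 2
= 0.0030728 mm
dL_um = 0.0030728 * 1000 = 3.0728 um

3.0728


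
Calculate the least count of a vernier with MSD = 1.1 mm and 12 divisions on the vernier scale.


LC = MSD / n_div
= 1.1 / 12
= 0.0917

0.0917


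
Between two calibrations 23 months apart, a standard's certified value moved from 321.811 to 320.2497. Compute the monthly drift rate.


rate = (v2 - v1) / months
= (320.2497 - 321.811) / 23
= -1.5613 / 23
= -0.0679

-0.0679


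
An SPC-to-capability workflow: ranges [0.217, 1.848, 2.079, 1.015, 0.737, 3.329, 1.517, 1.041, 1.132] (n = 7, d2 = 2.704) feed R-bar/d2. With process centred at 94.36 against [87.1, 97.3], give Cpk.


R_bar = (0.217 + 1.848 + 2.079 + 1.015 + 0.737 + 3.329 + 1.517 + 1.041 + 1.132) / 9 = 1.435
sigma = R_bar / d2 = 1.435 / 2.704 = 0.53069527
Cp = (USL - LSL)/(6*sigma) = (97.3 - 87.1)/(6*0.53069527) = 3.2033
Cpu = (97.3 - 94.36)/(3*0.53069527) = 1.8466
Cpl = (94.36 - 87.1)/(3*0.53069527) = 4.5601
Cpk = min(Cpu, Cpl) = 1.8466

1.8466


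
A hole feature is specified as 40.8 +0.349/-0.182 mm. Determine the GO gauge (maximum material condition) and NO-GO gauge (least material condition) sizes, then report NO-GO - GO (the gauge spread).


GO = nominal - lower_tol (smallest hole = maximum material condition)
GO = 40.8 - 0.182 = 40.618
NO-GO = nominal + upper_tol (largest hole = least material condition)
NO-GO = 40.8 + 0.349 = 41.149
spread = NO-GO - GO = 41.149 - 40.618 = 0.5310

0.5310


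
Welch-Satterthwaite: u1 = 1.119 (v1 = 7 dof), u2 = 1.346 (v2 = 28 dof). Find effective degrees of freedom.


uc = sqrt(u1^2 + u2^2) = sqrt(1.119^2 + 1.346^2) = 1.7503934
v_eff = uc^4 / (u1^4/v1 + u2^4/v2)
= 1.7503934^4 / (1.119^4/7 + 1.346^4/28)
= 9.3873426 / 0.34121227
v_eff = 27.5117

27.5117


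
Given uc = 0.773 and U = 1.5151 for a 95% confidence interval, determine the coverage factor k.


k = U / uc
k = 1.5151 / 0.773
k = 1.96

1.96


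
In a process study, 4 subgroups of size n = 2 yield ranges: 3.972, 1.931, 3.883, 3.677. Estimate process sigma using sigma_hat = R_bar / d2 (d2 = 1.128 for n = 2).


R_bar = (3.972 + 1.931 + 3.883 + 3.677) / 4
R_bar = 13.463 / 4 = 3.36575
sigma_hat = R_bar / d2 = 3.36575 / 1.128 = 2.9838

2.9838


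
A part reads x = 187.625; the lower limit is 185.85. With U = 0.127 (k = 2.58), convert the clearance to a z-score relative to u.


u = U / k = 0.127 / 2.58 = 0.049224806
margin = |LSL - x| = |185.85 - 187.625| = 1.775
z = margin / u = 1.775 / 0.049224806
z = 36.0591

36.0591


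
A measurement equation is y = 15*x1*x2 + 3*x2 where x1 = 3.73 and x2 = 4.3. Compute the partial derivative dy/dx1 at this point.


y = 15*x1*x2 + 3*x2
dy/dx1 = 15*x2
Evaluate at x2 = 4.3: c1 = 15 * 4.3
c1 = 64.5000

64.5000


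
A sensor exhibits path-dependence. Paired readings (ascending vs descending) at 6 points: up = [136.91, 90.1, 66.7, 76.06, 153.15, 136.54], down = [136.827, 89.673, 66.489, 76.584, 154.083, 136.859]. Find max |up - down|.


|136.91 - 136.827| = 0.0830
|90.1 - 89.673| = 0.4270
|66.7 - 66.489| = 0.2110
|76.06 - 76.584| = 0.5240
|153.15 - 154.083| = 0.9330
|136.54 - 136.859| = 0.3190
hysteresis = max(diffs) = 0.9330

0.9330


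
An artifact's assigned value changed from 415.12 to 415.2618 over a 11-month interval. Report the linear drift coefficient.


rate = (v2 - v1) / months
= (415.2618 - 415.12) / 11
= 0.1418 / 11
= 0.0129

0.0129


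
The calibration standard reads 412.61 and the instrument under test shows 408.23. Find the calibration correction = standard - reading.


Correction = standard - reading
= 412.61 - 408.23
= 4.3800

4.3800


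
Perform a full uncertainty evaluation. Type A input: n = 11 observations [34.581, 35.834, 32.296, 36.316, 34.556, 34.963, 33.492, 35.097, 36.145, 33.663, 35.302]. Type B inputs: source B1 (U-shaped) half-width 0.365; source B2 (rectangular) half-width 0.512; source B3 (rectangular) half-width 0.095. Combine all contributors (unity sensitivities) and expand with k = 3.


mean = (34.581 + 35.834 + 32.296 + 36.316 + 34.556 + 34.963 + 33.492 + 35.097 + 36.145 + 33.663 + 35.302) / 11 = 34.74954545
s = sqrt(sum((x - mean)^2)/(n-1)) = 1.2205066
u_A = s / sqrt(n) = 1.2205066 / sqrt(11) = 0.36799659
u_B1 = 0.365 / sqrt(2) = 0.25809398
u_B2 = 0.512 / sqrt(3) = 0.29560334
u_B3 = 0.095 / sqrt(3) = 0.054848276
uc = sqrt(0.36799659^2 + 0.25809398^2 + 0.29560334^2 + 0.054848276^2) = 0.54076211
U = k * uc = 3 * 0.54076211
U = 1.6223

1.6223


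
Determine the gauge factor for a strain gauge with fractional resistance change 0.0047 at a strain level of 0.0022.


GF = (dR/R) / epsilon
= 0.0047 / 0.0022
= 2.1364

2.1364


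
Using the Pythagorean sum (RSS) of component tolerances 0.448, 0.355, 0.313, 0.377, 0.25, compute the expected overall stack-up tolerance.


RSS = sqrt(0.448^2 + 0.355^2 + 0.313^2 + 0.377^2 + 0.25^2)
= sqrt(0.629327)
= 0.7933

0.7933


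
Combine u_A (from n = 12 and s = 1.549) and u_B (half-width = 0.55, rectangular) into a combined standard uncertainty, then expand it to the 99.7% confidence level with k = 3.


u_A = s / sqrt(n) = 1.549 / sqrt(12) = 0.44715778
u_B = half_width / sqrt(3) = 0.55 / sqrt(3) = 0.31754265
uc = sqrt(u_A^2 + u_B^2) = sqrt(0.44715778^2 + 0.31754265^2) = 0.54843725
U = k * uc = 3 * 0.54843725
U = 1.6453

1.6453


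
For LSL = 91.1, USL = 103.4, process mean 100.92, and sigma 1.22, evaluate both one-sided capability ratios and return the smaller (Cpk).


Cpu = (USL - mean) / (3*sigma) = (103.4 - 100.92) / (3*1.22) = 0.6776
Cpl = (mean - LSL) / (3*sigma) = (100.92 - 91.1) / (3*1.22) = 2.6831
Cpk = min(Cpu, Cpl) = 0.6776

0.6776


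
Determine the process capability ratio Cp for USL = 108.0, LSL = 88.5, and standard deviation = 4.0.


Cp = (USL - LSL) / (6 * sigma)
= (108.0 - 88.5) / (6 * 4.0)
= 19.5000 / 24.0000
= 0.8125

0.8125


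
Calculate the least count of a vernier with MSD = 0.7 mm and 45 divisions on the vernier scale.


LC = MSD / n_div
= 0.7 / 45
= 0.0156

0.0156


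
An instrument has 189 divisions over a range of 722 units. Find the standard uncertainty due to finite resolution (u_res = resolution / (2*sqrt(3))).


resolution = range / divisions
resolution = 722 / 189 = 3.8201058
u_res = resolution / (2*sqrt(3))
u_res = 3.8201058 / 3.4641016
u_res = 1.1028

1.1028


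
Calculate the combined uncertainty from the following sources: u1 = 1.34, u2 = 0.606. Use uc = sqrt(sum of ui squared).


uc = sqrt(1.34^2 + 0.606^2)
uc = sqrt(2.162836)
uc = 1.4707

1.4707


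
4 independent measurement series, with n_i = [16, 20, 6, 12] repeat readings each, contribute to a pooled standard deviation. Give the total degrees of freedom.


nu = sum_i (n_i - 1)
nu = ((16 - 1) + (20 - 1) + (6 - 1) + (12 - 1))
nu = 15 + 19 + 5 + 11
nu = 50

50


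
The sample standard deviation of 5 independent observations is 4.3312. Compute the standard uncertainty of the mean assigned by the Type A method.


u_A = s / sqrt(n)
u_A = 4.3312 / sqrt(5)
u_A = 4.3312 / 2.236068
u_A = 1.9370

1.9370


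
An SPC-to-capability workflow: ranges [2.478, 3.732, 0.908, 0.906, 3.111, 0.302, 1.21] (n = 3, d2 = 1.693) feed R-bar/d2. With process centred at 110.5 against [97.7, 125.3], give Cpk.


R_bar = (2.478 + 3.732 + 0.908 + 0.906 + 3.111 + 0.302 + 1.21) / 7 = 1.8067143
sigma = R_bar / d2 = 1.8067143 / 1.693 = 1.0671673
Cp = (USL - LSL)/(6*sigma) = (125.3 - 97.7)/(6*1.0671673) = 4.3105
Cpu = (125.3 - 110.5)/(3*1.0671673) = 4.6228
Cpl = (110.5 - 97.7)/(3*1.0671673) = 3.9981
Cpk = min(Cpu, Cpl) = 3.9981

3.9981


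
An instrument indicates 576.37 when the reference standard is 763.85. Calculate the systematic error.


Systematic error = measured - true
= 576.37 - 763.85
= -187.4800

-187.4800


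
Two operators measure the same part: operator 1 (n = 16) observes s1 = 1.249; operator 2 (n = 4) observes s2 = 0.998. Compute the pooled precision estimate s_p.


s_p = sqrt(((n1-1)*s1^2 + (n2-1)*s2^2) / (n1+n2-2))
numerator = (16-1)*1.249^2 + (4-1)*0.998^2 = 23.400015 + 2.988012 = 26.388027
denominator = 16 + 4 - 2 = 18
s_p^2 = 26.388027 / 18 = 1.4660015
s_p = sqrt(1.4660015) = 1.2108

1.2108


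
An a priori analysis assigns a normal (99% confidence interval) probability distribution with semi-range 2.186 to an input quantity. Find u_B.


u_B = half_width / 2.576
u_B = 2.186 / 2.576
u_B = 0.8486

0.8486


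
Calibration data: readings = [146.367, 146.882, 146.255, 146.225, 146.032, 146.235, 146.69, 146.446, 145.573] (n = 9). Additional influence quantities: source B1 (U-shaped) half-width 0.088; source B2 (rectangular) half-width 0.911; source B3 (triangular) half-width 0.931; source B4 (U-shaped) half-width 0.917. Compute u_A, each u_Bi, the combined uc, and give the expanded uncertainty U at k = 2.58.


mean = (146.367 + 146.882 + 146.255 + 146.225 + 146.032 + 146.235 + 146.69 + 146.446 + 145.573) / 9 = 146.3005556
s = sqrt(sum((x - mean)^2)/(n-1)) = 0.37564182
u_A = s / sqrt(n) = 0.37564182 / sqrt(9) = 0.12521394
u_B1 = 0.088 / sqrt(2) = 0.062225397
u_B2 = 0.911 / sqrt(3) = 0.5259661
u_B3 = 0.931 / sqrt(6) = 0.38007916
u_B4 = 0.917 / sqrt(2) = 0.64841692
uc = sqrt(0.12521394^2 + 0.062225397^2 + 0.5259661^2 + 0.38007916^2 + 0.64841692^2) = 0.92795234
U = k * uc = 2.58 * 0.92795234
U = 2.3941

2.3941


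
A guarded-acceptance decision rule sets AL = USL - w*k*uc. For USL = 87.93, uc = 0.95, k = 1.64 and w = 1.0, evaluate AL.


U = k * uc = 1.64 * 0.95 = 1.558
guard band g = w * U = 1.0 * 1.558 = 1.558
AL = USL - g = 87.93 - 1.558
AL = 86.3720

86.3720


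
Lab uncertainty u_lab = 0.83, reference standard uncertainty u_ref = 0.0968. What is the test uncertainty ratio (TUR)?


TUR = u_lab / u_ref
= 0.83 / 0.0968
= 8.5744

8.5744


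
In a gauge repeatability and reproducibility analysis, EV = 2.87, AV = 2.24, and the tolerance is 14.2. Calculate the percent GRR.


GRR = sqrt(EV^2 + AV^2) = sqrt(2.87^2 + 2.24^2) = 3.640673
%GRR = GRR / tol * 100 = 3.640673 / 14.2 * 100
%GRR = 25.6385

25.6385


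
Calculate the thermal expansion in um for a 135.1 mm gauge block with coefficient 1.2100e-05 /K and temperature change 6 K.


dL = L * alpha * dT
= 135.1 * 1.2100e-05 * 6
= 0.0098083 mm
dL_um = 0.0098083 * 1000 = 9.8083 um

9.8083


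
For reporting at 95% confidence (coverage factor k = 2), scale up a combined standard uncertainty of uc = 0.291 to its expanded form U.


U = k * uc
U = 2 * 0.291
U = 0.5820

0.5820


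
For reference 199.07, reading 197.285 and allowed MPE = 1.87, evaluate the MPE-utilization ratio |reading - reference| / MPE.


e = indication - reference = 197.285 - 199.07 = -1.7850
|e| = 1.7850
ratio = |e| / MPE = 1.7850 / 1.87
ratio = 0.9545

0.9545


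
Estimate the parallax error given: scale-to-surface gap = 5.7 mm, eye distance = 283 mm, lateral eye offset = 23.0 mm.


error = h * offset / d
= 5.7 * 23.0 / 283
= 0.4633

0.4633


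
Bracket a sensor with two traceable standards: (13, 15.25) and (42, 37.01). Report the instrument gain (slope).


slope = (y2 - y1) / (x2 - x1)
= (37.01 - 15.25) / (42 - 13)
= 21.7600 / 29
= 0.7503

0.7503


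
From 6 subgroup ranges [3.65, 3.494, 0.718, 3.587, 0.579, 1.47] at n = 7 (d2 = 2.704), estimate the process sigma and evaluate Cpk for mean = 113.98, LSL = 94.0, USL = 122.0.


R_bar = (3.65 + 3.494 + 0.718 + 3.587 + 0.579 + 1.47) / 6 = 2.2496667
sigma = R_bar / d2 = 2.2496667 / 2.704 = 0.83197733
Cp = (USL - LSL)/(6*sigma) = (122.0 - 94.0)/(6*0.83197733) = 5.6091
Cpu = (122.0 - 113.98)/(3*0.83197733) = 3.2132
Cpl = (113.98 - 94.0)/(3*0.83197733) = 8.0050
Cpk = min(Cpu, Cpl) = 3.2132

3.2132


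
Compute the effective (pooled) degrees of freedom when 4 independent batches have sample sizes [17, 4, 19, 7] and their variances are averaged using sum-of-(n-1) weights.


nu = sum_i (n_i - 1)
nu = ((17 - 1) + (4 - 1) + (19 - 1) + (7 - 1))
nu = 16 + 3 + 18 + 6
nu = 43

43


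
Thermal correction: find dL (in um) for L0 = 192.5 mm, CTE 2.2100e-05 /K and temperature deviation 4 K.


dL = L * alpha * dT
= 192.5 * 2.2100e-05 * 4
= 0.0170170 mm
dL_um = 0.0170170 * 1000 = 17.0170 um

17.0170


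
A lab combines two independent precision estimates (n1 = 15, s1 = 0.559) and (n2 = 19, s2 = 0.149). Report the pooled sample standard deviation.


s_p = sqrt(((n1-1)*s1^2 + (n2-1)*s2^2) / (n1+n2-2))
numerator = (15-1)*0.559^2 + (19-1)*0.149^2 = 4.374734 + 0.399618 = 4.774352
denominator = 15 + 19 - 2 = 32
s_p^2 = 4.774352 / 32 = 0.1491985
s_p = sqrt(0.1491985) = 0.3863

0.3863


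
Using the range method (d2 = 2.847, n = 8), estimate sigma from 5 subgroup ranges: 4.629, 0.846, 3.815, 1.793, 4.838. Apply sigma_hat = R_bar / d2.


R_bar = (4.629 + 0.846 + 3.815 + 1.793 + 4.838) / 5
R_bar = 15.921 / 5 = 3.1842
sigma_hat = R_bar / d2 = 3.1842 / 2.847 = 1.1184

1.1184


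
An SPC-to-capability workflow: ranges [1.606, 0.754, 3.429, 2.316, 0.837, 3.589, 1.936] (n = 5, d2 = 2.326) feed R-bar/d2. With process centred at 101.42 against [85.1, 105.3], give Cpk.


R_bar = (1.606 + 0.754 + 3.429 + 2.316 + 0.837 + 3.589 + 1.936) / 7 = 2.0667143
sigma = R_bar / d2 = 2.0667143 / 2.326 = 0.88852721
Cp = (USL - LSL)/(6*sigma) = (105.3 - 85.1)/(6*0.88852721) = 3.7890
Cpu = (105.3 - 101.42)/(3*0.88852721) = 1.4556
Cpl = (101.42 - 85.1)/(3*0.88852721) = 6.1225
Cpk = min(Cpu, Cpl) = 1.4556

1.4556


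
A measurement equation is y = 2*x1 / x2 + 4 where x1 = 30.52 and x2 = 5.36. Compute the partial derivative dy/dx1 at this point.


y = 2*x1 / x2 + 4
dy/dx1 = 2/x2
Evaluate at x2 = 5.36: c1 = 2 / 5.36
c1 = 0.3731

0.3731


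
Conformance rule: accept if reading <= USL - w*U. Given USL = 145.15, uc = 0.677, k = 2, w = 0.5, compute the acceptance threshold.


U = k * uc = 2 * 0.677 = 1.354
guard band g = w * U = 0.5 * 1.354 = 0.677
AL = USL - g = 145.15 - 0.677
AL = 144.4730

144.4730


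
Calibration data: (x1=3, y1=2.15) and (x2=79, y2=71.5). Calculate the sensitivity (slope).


slope = (y2 - y1) / (x2 - x1)
= (71.5 - 2.15) / (79 - 3)
= 69.3500 / 76
= 0.9125

0.9125


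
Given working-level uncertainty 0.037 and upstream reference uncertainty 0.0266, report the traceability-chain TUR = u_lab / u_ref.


TUR = u_lab / u_ref
= 0.037 / 0.0266
= 1.3910

1.3910


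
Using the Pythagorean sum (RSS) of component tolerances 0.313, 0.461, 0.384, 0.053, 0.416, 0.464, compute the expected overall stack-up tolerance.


RSS = sqrt(0.313^2 + 0.461^2 + 0.384^2 + 0.053^2 + 0.416^2 + 0.464^2)
= sqrt(0.849107)
= 0.9215

0.9215


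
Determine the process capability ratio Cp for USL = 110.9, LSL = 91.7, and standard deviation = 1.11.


Cp = (USL - LSL) / (6 * sigma)
= (110.9 - 91.7) / (6 * 1.11)
= 19.2000 / 6.6600
= 2.8829

2.8829


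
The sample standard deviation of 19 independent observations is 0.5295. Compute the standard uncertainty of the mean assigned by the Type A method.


u_A = s / sqrt(n)
u_A = 0.5295 / sqrt(19)
u_A = 0.5295 / 4.3588989
u_A = 0.1215

0.1215


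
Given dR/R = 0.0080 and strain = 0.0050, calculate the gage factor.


GF = (dR/R) / epsilon
= 0.0080 / 0.0050
= 1.6000

1.6000


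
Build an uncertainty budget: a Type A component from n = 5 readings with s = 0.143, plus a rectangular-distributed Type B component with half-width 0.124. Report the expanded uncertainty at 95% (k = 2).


u_A = s / sqrt(n) = 0.143 / sqrt(5) = 0.063951544
u_B = half_width / sqrt(3) = 0.124 / sqrt(3) = 0.071591433
uc = sqrt(u_A^2 + u_B^2) = sqrt(0.063951544^2 + 0.071591433^2) = 0.095995486
U = k * uc = 2 * 0.095995486
U = 0.1920

0.1920


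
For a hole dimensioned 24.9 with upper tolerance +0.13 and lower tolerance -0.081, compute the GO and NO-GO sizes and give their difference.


GO = nominal - lower_tol (smallest hole = maximum material condition)
GO = 24.9 - 0.081 = 24.819
NO-GO = nominal + upper_tol (largest hole = least material condition)
NO-GO = 24.9 + 0.13 = 25.03
spread = NO-GO - GO = 25.03 - 24.819 = 0.2110

0.2110


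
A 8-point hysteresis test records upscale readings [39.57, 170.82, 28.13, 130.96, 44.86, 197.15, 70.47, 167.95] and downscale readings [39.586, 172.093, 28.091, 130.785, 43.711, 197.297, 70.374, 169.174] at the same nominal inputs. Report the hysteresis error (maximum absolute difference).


|39.57 - 39.586| = 0.0160
|170.82 - 172.093| = 1.2730
|28.13 - 28.091| = 0.0390
|130.96 - 130.785| = 0.1750
|44.86 - 43.711| = 1.1490
|197.15 - 197.297| = 0.1470
|70.47 - 70.374| = 0.0960
|167.95 - 169.174| = 1.2240
hysteresis = max(diffs) = 1.2730

1.2730


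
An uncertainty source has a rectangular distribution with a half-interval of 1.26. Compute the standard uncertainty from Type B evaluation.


u_B = half_width / sqrt(3)
u_B = 1.26 / 1.7320508
u_B = 0.7275

0.7275


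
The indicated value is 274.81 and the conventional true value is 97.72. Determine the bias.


Systematic error = measured - true
= 274.81 - 97.72
= 177.0900

177.0900


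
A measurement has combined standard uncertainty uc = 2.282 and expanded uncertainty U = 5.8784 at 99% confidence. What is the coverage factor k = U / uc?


k = U / uc
k = 5.8784 / 2.282
k = 2.576

2.576


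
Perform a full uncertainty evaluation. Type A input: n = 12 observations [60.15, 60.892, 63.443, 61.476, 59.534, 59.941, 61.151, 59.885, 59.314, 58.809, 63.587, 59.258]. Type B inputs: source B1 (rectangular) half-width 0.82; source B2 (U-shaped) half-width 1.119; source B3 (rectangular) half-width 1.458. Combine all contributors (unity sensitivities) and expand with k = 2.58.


mean = (60.15 + 60.892 + 63.443 + 61.476 + 59.534 + 59.941 + 61.151 + 59.885 + 59.314 + 58.809 + 63.587 + 59.258) / 12 = 60.62
s = sqrt(sum((x - mean)^2)/(n-1)) = 1.5696862
u_A = s / sqrt(n) = 1.5696862 / sqrt(12) = 0.45312938
u_B1 = 0.82 / sqrt(3) = 0.47342722
u_B2 = 1.119 / sqrt(2) = 0.79125249
u_B3 = 1.458 / sqrt(3) = 0.84177669
uc = sqrt(0.45312938^2 + 0.47342722^2 + 0.79125249^2 + 0.84177669^2) = 1.3282048
U = k * uc = 2.58 * 1.3282048
U = 3.4268

3.4268


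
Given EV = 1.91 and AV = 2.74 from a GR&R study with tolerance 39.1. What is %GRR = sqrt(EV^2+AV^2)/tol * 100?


GRR = sqrt(EV^2 + AV^2) = sqrt(1.91^2 + 2.74^2) = 3.340015
%GRR = GRR / tol * 100 = 3.340015 / 39.1 * 100
%GRR = 8.5422

8.5422


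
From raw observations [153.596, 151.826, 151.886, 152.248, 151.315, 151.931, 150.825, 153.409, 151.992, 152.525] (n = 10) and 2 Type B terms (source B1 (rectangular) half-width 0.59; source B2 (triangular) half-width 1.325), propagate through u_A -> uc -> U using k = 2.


mean = (153.596 + 151.826 + 151.886 + 152.248 + 151.315 + 151.931 + 150.825 + 153.409 + 151.992 + 152.525) / 10 = 152.1553
s = sqrt(sum((x - mean)^2)/(n-1)) = 0.85156014
u_A = s / sqrt(n) = 0.85156014 / sqrt(10) = 0.26928696
u_B1 = 0.59 / sqrt(3) = 0.34063666
u_B2 = 1.325 / sqrt(6) = 0.54092898
uc = sqrt(0.26928696^2 + 0.34063666^2 + 0.54092898^2) = 0.6936519
U = k * uc = 2 * 0.6936519
U = 1.3873

1.3873


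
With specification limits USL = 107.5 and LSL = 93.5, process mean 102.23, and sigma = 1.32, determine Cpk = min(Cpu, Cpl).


Cpu = (USL - mean) / (3*sigma) = (107.5 - 102.23) / (3*1.32) = 1.3308
Cpl = (mean - LSL) / (3*sigma) = (102.23 - 93.5) / (3*1.32) = 2.2045
Cpk = min(Cpu, Cpl) = 1.3308

1.3308


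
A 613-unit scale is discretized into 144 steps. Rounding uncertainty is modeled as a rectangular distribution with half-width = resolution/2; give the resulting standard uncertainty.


resolution = range / divisions
resolution = 613 / 144 = 4.2569444
u_res = resolution / (2*sqrt(3))
u_res = 4.2569444 / 3.4641016
u_res = 1.2289

1.2289


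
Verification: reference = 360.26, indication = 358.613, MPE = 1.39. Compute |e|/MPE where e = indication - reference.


e = indication - reference = 358.613 - 360.26 = -1.6470
|e| = 1.6470
ratio = |e| / MPE = 1.6470 / 1.39
ratio = 1.1849

1.1849


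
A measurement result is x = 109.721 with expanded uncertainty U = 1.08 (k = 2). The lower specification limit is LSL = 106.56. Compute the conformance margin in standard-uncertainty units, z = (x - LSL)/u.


u = U / k = 1.08 / 2 = 0.54
margin = |LSL - x| = |106.56 - 109.721| = 3.161
z = margin / u = 3.161 / 0.54
z = 5.8537

5.8537


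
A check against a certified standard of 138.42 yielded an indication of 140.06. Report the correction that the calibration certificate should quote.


Correction = standard - reading
= 138.42 - 140.06
= -1.6400

-1.6400


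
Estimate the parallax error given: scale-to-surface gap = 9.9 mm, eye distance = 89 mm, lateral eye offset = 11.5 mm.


error = h * offset / d
= 9.9 * 11.5 / 89
= 1.2792

1.2792


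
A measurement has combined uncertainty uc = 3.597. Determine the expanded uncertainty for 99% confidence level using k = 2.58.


U = k * uc
U = 2.58 * 3.597
U = 9.2803

9.2803


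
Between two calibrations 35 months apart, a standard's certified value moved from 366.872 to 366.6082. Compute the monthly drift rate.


rate = (v2 - v1) / months
= (366.6082 - 366.872) / 35
= -0.2638 / 35
= -0.0075

-0.0075


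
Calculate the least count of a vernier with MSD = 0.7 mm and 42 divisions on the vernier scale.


LC = MSD / n_div
= 0.7 / 42
= 0.0167

0.0167


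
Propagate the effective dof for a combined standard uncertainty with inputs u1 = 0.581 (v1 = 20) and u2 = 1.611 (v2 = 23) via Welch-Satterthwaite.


uc = sqrt(u1^2 + u2^2) = sqrt(0.581^2 + 1.611^2) = 1.7125659
v_eff = uc^4 / (u1^4/v1 + u2^4/v2)
= 1.7125659^4 / (0.581^4/20 + 1.611^4/23)
= 8.6017966 / 0.29855351
v_eff = 28.8116

28.8116


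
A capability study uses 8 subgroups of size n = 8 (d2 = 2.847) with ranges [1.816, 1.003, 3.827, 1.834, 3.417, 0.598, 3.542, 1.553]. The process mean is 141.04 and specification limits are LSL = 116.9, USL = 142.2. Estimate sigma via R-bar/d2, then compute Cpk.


R_bar = (1.816 + 1.003 + 3.827 + 1.834 + 3.417 + 0.598 + 3.542 + 1.553) / 8 = 2.19875
sigma = R_bar / d2 = 2.19875 / 2.847 = 0.77230418
Cp = (USL - LSL)/(6*sigma) = (142.2 - 116.9)/(6*0.77230418) = 5.4599
Cpu = (142.2 - 141.04)/(3*0.77230418) = 0.5007
Cpl = (141.04 - 116.9)/(3*0.77230418) = 10.4190
Cpk = min(Cpu, Cpl) = 0.5007

0.5007


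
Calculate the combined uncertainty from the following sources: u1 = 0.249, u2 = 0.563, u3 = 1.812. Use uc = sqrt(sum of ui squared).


uc = sqrt(0.249^2 + 0.563^2 + 1.812^2)
uc = sqrt(3.662314)
uc = 1.9137

1.9137


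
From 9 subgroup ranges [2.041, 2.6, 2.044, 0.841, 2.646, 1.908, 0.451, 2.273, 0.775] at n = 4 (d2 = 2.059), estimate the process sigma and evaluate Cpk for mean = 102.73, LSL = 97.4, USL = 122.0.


R_bar = (2.041 + 2.6 + 2.044 + 0.841 + 2.646 + 1.908 + 0.451 + 2.273 + 0.775) / 9 = 1.731
sigma = R_bar / d2 = 1.731 / 2.059 = 0.84069937
Cp = (USL - LSL)/(6*sigma) = (122.0 - 97.4)/(6*0.84069937) = 4.8769
Cpu = (122.0 - 102.73)/(3*0.84069937) = 7.6405
Cpl = (102.73 - 97.4)/(3*0.84069937) = 2.1133
Cpk = min(Cpu, Cpl) = 2.1133

2.1133


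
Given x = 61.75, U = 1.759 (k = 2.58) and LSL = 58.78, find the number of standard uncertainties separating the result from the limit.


u = U / k = 1.759 / 2.58 = 0.68178295
margin = |LSL - x| = |58.78 - 61.75| = 2.97
z = margin / u = 2.97 / 0.68178295
z = 4.3562

4.3562


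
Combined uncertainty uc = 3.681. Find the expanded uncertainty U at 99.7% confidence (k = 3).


U = k * uc
U = 3 * 3.681
U = 11.0430

11.0430


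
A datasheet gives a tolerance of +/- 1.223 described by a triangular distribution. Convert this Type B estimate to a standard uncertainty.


u_B = half_width / sqrt(6)
u_B = 1.223 / 2.4494897
u_B = 0.4993

0.4993


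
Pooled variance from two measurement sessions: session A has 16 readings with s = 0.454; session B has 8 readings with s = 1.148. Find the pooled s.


s_p = sqrt(((n1-1)*s1^2 + (n2-1)*s2^2) / (n1+n2-2))
numerator = (16-1)*0.454^2 + (8-1)*1.148^2 = 3.09174 + 9.225328 = 12.317068
denominator = 16 + 8 - 2 = 22
s_p^2 = 12.317068 / 22 = 0.55986673
s_p = sqrt(0.55986673) = 0.7482

0.7482


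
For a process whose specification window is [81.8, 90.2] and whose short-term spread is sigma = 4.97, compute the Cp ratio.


Cp = (USL - LSL) / (6 * sigma)
= (90.2 - 81.8) / (6 * 4.97)
= 8.4000 / 29.8200
= 0.2817

0.2817


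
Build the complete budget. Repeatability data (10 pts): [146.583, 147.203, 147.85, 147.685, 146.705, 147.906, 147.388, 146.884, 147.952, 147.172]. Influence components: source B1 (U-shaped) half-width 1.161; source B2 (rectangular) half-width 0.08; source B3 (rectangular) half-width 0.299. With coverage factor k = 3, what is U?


mean = (146.583 + 147.203 + 147.85 + 147.685 + 146.705 + 147.906 + 147.388 + 146.884 + 147.952 + 147.172) / 10 = 147.3328
s = sqrt(sum((x - mean)^2)/(n-1)) = 0.50629521
u_A = s / sqrt(n) = 0.50629521 / sqrt(10) = 0.1601046
u_B1 = 1.161 / sqrt(2) = 0.82095097
u_B2 = 0.08 / sqrt(3) = 0.046188022
u_B3 = 0.299 / sqrt(3) = 0.17262773
uc = sqrt(0.1601046^2 + 0.82095097^2 + 0.046188022^2 + 0.17262773^2) = 0.85529389
U = k * uc = 3 * 0.85529389
U = 2.5659

2.5659


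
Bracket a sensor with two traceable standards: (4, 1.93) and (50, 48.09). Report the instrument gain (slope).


slope = (y2 - y1) / (x2 - x1)
= (48.09 - 1.93) / (50 - 4)
= 46.1600 / 46
= 1.0035

1.0035


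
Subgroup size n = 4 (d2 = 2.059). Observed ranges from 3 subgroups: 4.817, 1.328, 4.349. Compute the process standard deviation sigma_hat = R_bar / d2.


R_bar = (4.817 + 1.328 + 4.349) / 3
R_bar = 10.494 / 3 = 3.498
sigma_hat = R_bar / d2 = 3.498 / 2.059 = 1.6989

1.6989


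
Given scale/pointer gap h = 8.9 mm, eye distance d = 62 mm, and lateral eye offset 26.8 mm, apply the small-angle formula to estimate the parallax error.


error = h * offset / d
= 8.9 * 26.8 / 62
= 3.8471

3.8471


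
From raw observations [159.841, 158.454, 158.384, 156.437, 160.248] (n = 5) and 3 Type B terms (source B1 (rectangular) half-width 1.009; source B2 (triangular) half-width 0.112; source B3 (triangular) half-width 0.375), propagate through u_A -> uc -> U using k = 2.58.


mean = (159.841 + 158.454 + 158.384 + 156.437 + 160.248) / 5 = 158.6728
s = sqrt(sum((x - mean)^2)/(n-1)) = 1.4980009
u_A = s / sqrt(n) = 1.4980009 / sqrt(5) = 0.66992637
u_B1 = 1.009 / sqrt(3) = 0.58254642
u_B2 = 0.112 / sqrt(6) = 0.045723809
u_B3 = 0.375 / sqrt(6) = 0.15309311
uc = sqrt(0.66992637^2 + 0.58254642^2 + 0.045723809^2 + 0.15309311^2) = 0.90204758
U = k * uc = 2.58 * 0.90204758
U = 2.3273

2.3273


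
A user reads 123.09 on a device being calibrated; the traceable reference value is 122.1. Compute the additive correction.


Correction = standard - reading
= 122.1 - 123.09
= -0.9900

-0.9900


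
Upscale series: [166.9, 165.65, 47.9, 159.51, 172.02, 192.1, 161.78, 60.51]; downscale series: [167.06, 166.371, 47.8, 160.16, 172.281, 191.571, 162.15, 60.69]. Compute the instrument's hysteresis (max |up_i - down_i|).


|166.9 - 167.06| = 0.1600
|165.65 - 166.371| = 0.7210
|47.9 - 47.8| = 0.1000
|159.51 - 160.16| = 0.6500
|172.02 - 172.281| = 0.2610
|192.1 - 191.571| = 0.5290
|161.78 - 162.15| = 0.3700
|60.51 - 60.69| = 0.1800
hysteresis = max(diffs) = 0.7210

0.7210


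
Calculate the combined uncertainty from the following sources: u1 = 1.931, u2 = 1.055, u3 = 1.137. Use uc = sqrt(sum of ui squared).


uc = sqrt(1.931^2 + 1.055^2 + 1.137^2)
uc = sqrt(6.134555)
uc = 2.4768

2.4768


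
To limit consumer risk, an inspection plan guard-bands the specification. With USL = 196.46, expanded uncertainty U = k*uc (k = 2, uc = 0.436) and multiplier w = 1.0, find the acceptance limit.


U = k * uc = 2 * 0.436 = 0.872
guard band g = w * U = 1.0 * 0.872 = 0.872
AL = USL - g = 196.46 - 0.872
AL = 195.5880

195.5880


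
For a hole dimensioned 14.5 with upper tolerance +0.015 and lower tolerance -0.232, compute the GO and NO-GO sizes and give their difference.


GO = nominal - lower_tol (smallest hole = maximum material condition)
GO = 14.5 - 0.232 = 14.268
NO-GO = nominal + upper_tol (largest hole = least material condition)
NO-GO = 14.5 + 0.015 = 14.515
spread = NO-GO - GO = 14.515 - 14.268 = 0.2470

0.2470


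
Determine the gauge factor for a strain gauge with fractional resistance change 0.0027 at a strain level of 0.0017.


GF = (dR/R) / epsilon
= 0.0027 / 0.0017
= 1.5882

1.5882


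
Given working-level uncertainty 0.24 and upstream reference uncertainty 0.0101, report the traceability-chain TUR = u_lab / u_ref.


TUR = u_lab / u_ref
= 0.24 / 0.0101
= 23.7624

23.7624


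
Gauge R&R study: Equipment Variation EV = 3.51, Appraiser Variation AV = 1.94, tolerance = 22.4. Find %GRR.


GRR = sqrt(EV^2 + AV^2) = sqrt(3.51^2 + 1.94^2) = 4.0104489
%GRR = GRR / tol * 100 = 4.0104489 / 22.4 * 100
%GRR = 17.9038

17.9038


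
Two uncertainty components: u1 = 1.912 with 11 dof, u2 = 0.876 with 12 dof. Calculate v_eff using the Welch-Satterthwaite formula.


uc = sqrt(u1^2 + u2^2) = sqrt(1.912^2 + 0.876^2) = 2.1031215
v_eff = uc^4 / (u1^4/v1 + u2^4/v2)
= 2.1031215^4 / (1.912^4/11 + 0.876^4/12)
= 19.563991 / 1.2640235
v_eff = 15.4776

15.4776


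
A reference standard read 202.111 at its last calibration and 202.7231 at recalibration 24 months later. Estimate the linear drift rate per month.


rate = (v2 - v1) / months
= (202.7231 - 202.111) / 24
= 0.6121 / 24
= 0.0255

0.0255


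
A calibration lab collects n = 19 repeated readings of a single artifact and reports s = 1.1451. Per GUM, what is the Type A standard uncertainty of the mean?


u_A = s / sqrt(n)
u_A = 1.1451 / sqrt(19)
u_A = 1.1451 / 4.3588989
u_A = 0.2627

0.2627


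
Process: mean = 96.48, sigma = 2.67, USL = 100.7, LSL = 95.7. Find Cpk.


Cpu = (USL - mean) / (3*sigma) = (100.7 - 96.48) / (3*2.67) = 0.5268
Cpl = (mean - LSL) / (3*sigma) = (96.48 - 95.7) / (3*2.67) = 0.0974
Cpk = min(Cpu, Cpl) = 0.0974

0.0974


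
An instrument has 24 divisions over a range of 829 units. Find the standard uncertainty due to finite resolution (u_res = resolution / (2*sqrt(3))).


resolution = range / divisions
resolution = 829 / 24 = 34.541667
u_res = resolution / (2*sqrt(3))
u_res = 34.541667 / 3.4641016
u_res = 9.9713

9.9713


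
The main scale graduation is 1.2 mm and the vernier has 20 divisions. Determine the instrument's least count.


LC = MSD / n_div
= 1.2 / 20
= 0.0600

0.0600


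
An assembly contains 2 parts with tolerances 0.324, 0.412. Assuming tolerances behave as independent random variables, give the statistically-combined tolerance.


RSS = sqrt(0.324^2 + 0.412^2)
= sqrt(0.27472)
= 0.5241

0.5241


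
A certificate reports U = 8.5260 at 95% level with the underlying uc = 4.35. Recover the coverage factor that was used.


k = U / uc
k = 8.5260 / 4.35
k = 1.96

1.96


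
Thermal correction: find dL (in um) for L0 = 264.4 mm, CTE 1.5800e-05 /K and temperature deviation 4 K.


dL = L * alpha * dT
= 264.4 * 1.5800e-05 * 4
= 0.0167101 mm
dL_um = 0.0167101 * 1000 = 16.7101 um

16.7101


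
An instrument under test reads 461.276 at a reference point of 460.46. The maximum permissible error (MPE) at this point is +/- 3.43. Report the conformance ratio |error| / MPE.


e = indication - reference = 461.276 - 460.46 = 0.8160
|e| = 0.8160
ratio = |e| / MPE = 0.8160 / 3.43
ratio = 0.2379

0.2379


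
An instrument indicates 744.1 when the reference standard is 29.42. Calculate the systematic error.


Systematic error = measured - true
= 744.1 - 29.42
= 714.6800

714.6800


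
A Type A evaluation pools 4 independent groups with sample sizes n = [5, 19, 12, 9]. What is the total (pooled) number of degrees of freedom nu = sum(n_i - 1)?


nu = sum_i (n_i - 1)
nu = ((5 - 1) + (19 - 1) + (12 - 1) + (9 - 1))
nu = 4 + 18 + 11 + 8
nu = 41

41


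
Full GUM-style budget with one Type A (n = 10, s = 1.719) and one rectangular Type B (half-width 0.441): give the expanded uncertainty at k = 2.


u_A = s / sqrt(n) = 1.719 / sqrt(10) = 0.54359553
u_B = half_width / sqrt(3) = 0.441 / sqrt(3) = 0.25461147
uc = sqrt(u_A^2 + u_B^2) = sqrt(0.54359553^2 + 0.25461147^2) = 0.60026919
U = k * uc = 2 * 0.60026919
U = 1.2005

1.2005


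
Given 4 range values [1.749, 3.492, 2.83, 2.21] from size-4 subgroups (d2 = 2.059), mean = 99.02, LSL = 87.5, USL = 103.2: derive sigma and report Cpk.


R_bar = (1.749 + 3.492 + 2.83 + 2.21) / 4 = 2.57025
sigma = R_bar / d2 = 2.57025 / 2.059 = 1.2483001
Cp = (USL - LSL)/(6*sigma) = (103.2 - 87.5)/(6*1.2483001) = 2.0962
Cpu = (103.2 - 99.02)/(3*1.2483001) = 1.1162
Cpl = (99.02 - 87.5)/(3*1.2483001) = 3.0762
Cpk = min(Cpu, Cpl) = 1.1162

1.1162
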